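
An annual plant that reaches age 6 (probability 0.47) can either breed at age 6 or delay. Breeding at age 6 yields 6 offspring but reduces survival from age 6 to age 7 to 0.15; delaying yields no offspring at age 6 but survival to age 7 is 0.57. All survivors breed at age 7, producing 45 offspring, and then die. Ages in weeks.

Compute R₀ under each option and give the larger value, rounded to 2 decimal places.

breed at age 6: R₀ = 0.47 × (6 + 0.15 × 45) = 0.47 × 12.7500 = 5.9925
delay to age 7: R₀ = 0.47 × (0.57 × 45) = 0.47 × 25.6500 = 12.0555
Higher: delay to age 7 (12.0555).

12.06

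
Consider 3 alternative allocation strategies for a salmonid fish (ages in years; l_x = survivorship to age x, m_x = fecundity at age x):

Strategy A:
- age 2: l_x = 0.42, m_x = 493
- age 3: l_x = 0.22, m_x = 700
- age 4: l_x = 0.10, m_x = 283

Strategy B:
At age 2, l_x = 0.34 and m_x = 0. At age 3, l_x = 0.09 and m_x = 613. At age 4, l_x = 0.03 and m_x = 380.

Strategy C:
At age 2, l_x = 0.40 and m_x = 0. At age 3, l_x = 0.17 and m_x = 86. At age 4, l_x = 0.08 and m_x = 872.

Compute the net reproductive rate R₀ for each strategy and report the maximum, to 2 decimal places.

Strategy A: R₀ = 0.42×493 + 0.22×700 + 0.10×283 = 389.3600
Strategy B: R₀ = 0.34×0 + 0.09×613 + 0.03×380 = 66.5700
Strategy C: R₀ = 0.40×0 + 0.17×86 + 0.08×872 = 84.3800
Highest R₀: strategy A with 389.3600.

389.36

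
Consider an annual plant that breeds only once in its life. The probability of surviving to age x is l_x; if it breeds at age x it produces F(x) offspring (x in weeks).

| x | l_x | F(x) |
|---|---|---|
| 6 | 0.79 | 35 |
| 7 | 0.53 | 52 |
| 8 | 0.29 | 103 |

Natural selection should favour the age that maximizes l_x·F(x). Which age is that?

8

Expected offspring if breeding at age x = l_x × F(x):
  age 6: 0.79 × 35 = 27.650
  age 7: 0.53 × 52 = 27.560
  age 8: 0.29 × 103 = 29.870
Maximum at age 8 (29.870).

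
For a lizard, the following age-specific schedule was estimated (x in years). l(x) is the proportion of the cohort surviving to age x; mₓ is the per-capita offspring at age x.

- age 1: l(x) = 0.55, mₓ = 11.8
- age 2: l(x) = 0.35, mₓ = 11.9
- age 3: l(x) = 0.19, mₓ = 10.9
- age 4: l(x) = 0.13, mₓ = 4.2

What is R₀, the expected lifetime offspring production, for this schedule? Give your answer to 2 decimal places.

R₀ = Σ l(x) mₓ:
  age 1: 0.55 × 11.8 = 6.4900
  age 2: 0.35 × 11.9 = 4.1650
  age 3: 0.19 × 10.9 = 2.0710
  age 4: 0.13 × 4.2 = 0.5460
R₀ = 6.4900 + 4.1650 + 2.0710 + 0.5460 = 13.2720

13.27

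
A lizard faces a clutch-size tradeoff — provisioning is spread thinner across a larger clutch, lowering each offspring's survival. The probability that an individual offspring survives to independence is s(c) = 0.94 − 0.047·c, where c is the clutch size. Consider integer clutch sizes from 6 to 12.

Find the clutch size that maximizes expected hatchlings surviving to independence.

10

Expected hatchlings surviving to independence = c × s(c):
  c=6: 6 × 0.658 = 3.948
  c=7: 7 × 0.611 = 4.277
  c=8: 8 × 0.564 = 4.512
  c=9: 9 × 0.517 = 4.653
  c=10: 10 × 0.470 = 4.700
  c=11: 11 × 0.423 = 4.653
  c=12: 12 × 0.376 = 4.512
Maximum at c = 10 (4.700 hatchlings surviving to independence).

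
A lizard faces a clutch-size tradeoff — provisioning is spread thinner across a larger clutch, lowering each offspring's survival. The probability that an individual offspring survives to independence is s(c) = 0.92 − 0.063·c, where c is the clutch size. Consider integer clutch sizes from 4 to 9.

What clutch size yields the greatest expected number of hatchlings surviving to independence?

Expected hatchlings surviving to independence = c × s(c):
  c=4: 4 × 0.668 = 2.672
  c=5: 5 × 0.605 = 3.025
  c=6: 6 × 0.542 = 3.252
  c=7: 7 × 0.479 = 3.353
  c=8: 8 × 0.416 = 3.328
  c=9: 9 × 0.353 = 3.177
Maximum at c = 7 (3.353 hatchlings surviving to independence).

7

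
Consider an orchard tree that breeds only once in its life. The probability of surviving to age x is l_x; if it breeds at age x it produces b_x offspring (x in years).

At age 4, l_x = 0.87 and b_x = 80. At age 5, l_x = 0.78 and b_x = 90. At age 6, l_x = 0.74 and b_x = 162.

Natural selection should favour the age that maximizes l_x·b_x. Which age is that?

6

Expected offspring if breeding at age x = l_x × b_x:
  age 4: 0.87 × 80 = 69.600
  age 5: 0.78 × 90 = 70.200
  age 6: 0.74 × 162 = 119.880
Maximum at age 6 (119.880).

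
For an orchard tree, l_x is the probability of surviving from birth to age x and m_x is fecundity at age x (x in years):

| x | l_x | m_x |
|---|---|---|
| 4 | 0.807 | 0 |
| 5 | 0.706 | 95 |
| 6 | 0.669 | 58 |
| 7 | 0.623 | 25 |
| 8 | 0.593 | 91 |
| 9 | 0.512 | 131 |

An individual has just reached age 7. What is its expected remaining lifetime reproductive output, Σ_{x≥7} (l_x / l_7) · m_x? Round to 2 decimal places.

l_7 = 0.623. Conditional survival from age 7 to x is l_x / l_7.
  x=7: (0.623/0.623) × 25 = 25.0000
  x=8: (0.593/0.623) × 91 = 86.6180
  x=9: (0.512/0.623) × 131 = 107.6597
Sum = 25.0000 + 86.6180 + 107.6597 = 219.2777

219.28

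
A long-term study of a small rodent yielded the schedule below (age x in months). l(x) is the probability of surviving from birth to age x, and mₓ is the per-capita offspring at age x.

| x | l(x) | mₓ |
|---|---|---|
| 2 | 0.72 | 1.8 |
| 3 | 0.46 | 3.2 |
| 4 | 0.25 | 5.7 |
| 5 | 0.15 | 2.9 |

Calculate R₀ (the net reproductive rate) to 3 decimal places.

4.628

R₀ = Σ l(x) mₓ:
  age 2: 0.72 × 1.8 = 1.2960
  age 3: 0.46 × 3.2 = 1.4720
  age 4: 0.25 × 5.7 = 1.4250
  age 5: 0.15 × 2.9 = 0.4350
R₀ = 1.2960 + 1.4720 + 1.4250 + 0.4350 = 4.6280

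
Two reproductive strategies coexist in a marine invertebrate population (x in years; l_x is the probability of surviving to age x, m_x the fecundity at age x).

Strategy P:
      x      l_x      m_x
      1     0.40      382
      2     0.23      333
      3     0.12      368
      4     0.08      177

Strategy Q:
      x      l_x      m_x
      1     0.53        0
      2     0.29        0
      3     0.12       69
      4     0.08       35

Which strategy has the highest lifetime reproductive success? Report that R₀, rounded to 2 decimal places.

287.71

Strategy P: R₀ = 0.40×382 + 0.23×333 + 0.12×368 + 0.08×177 = 287.7100
Strategy Q: R₀ = 0.53×0 + 0.29×0 + 0.12×69 + 0.08×35 = 11.0800
Highest R₀: strategy P with 287.7100.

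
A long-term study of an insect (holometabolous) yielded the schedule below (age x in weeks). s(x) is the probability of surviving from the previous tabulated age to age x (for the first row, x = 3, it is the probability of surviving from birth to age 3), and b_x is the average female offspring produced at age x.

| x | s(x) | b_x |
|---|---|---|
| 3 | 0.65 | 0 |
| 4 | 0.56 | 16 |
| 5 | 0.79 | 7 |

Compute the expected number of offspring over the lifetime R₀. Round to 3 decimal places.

Survivorship from birth: l_x = s_3·s_4·…·s_x.
  l_3 = 0.65000
  l_4 = 0.36400
  l_5 = 0.28756
R₀ = Σ l_x b_x:
  age 3: 0.65000 × 0 = 0.0000
  age 4: 0.36400 × 16 = 5.8240
  age 5: 0.28756 × 7 = 2.0129
R₀ = 0.0000 + 5.8240 + 2.0129 = 7.8369

7.837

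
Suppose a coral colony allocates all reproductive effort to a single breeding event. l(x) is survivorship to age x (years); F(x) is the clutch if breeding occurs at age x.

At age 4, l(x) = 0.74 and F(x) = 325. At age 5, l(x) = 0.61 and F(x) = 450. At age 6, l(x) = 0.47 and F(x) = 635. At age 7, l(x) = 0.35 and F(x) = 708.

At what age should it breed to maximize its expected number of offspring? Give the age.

Expected offspring if breeding at age x = l(x) × F(x):
  age 4: 0.74 × 325 = 240.500
  age 5: 0.61 × 450 = 274.500
  age 6: 0.47 × 635 = 298.450
  age 7: 0.35 × 708 = 247.800
Maximum at age 6 (298.450).

6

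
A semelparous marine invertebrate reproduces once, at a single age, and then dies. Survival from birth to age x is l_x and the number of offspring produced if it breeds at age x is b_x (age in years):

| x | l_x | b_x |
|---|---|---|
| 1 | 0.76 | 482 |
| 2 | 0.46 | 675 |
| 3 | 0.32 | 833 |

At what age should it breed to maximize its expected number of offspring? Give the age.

Expected offspring if breeding at age x = l_x × b_x:
  age 1: 0.76 × 482 = 366.320
  age 2: 0.46 × 675 = 310.500
  age 3: 0.32 × 833 = 266.560
Maximum at age 1 (366.320).

1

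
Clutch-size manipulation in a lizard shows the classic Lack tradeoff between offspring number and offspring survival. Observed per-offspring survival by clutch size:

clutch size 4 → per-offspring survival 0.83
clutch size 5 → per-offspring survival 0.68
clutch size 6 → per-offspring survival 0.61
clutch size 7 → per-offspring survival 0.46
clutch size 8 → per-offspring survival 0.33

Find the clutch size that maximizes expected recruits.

6

Expected recruits = c × s(c):
  c=4: 4 × 0.83 = 3.320
  c=5: 5 × 0.68 = 3.400
  c=6: 6 × 0.61 = 3.660
  c=7: 7 × 0.46 = 3.220
  c=8: 8 × 0.33 = 2.640
Maximum at c = 6 (3.660 recruits).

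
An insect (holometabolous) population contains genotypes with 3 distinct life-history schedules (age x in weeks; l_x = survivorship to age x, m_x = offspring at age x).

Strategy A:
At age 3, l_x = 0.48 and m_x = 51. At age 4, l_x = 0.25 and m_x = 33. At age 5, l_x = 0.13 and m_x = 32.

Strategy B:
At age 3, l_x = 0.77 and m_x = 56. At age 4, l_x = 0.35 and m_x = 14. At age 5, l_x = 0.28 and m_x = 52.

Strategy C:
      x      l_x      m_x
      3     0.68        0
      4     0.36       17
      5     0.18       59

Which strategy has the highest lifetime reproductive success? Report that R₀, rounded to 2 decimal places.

62.58

Strategy A: R₀ = 0.48×51 + 0.25×33 + 0.13×32 = 36.8900
Strategy B: R₀ = 0.77×56 + 0.35×14 + 0.28×52 = 62.5800
Strategy C: R₀ = 0.68×0 + 0.36×17 + 0.18×59 = 16.7400
Highest R₀: strategy B with 62.5800.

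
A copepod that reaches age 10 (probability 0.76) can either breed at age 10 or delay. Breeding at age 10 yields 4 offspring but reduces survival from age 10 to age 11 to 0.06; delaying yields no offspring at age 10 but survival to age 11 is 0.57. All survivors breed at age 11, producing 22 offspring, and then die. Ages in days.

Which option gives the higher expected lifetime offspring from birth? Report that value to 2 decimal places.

breed at age 10: R₀ = 0.76 × (4 + 0.06 × 22) = 0.76 × 5.3200 = 4.0432
delay to age 11: R₀ = 0.76 × (0.57 × 22) = 0.76 × 12.5400 = 9.5304
Higher: delay to age 11 (9.5304).

9.53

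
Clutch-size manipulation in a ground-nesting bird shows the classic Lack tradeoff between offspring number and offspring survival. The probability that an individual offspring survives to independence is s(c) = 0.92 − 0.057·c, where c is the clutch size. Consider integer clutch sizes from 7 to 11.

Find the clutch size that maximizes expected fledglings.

Expected fledglings = c × s(c):
  c=7: 7 × 0.521 = 3.647
  c=8: 8 × 0.464 = 3.712
  c=9: 9 × 0.407 = 3.663
  c=10: 10 × 0.350 = 3.500
  c=11: 11 × 0.293 = 3.223
Maximum at c = 8 (3.712 fledglings).

8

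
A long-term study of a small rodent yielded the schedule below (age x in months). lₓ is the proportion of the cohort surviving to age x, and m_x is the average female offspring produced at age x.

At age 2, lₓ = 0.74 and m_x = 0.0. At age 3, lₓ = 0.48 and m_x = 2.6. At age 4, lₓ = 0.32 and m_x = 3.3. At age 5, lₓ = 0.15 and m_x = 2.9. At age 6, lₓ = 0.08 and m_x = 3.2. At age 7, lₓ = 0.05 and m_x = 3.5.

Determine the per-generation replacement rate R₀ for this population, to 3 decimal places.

3.170

R₀ = Σ lₓ m_x:
  age 2: 0.74 × 0.0 = 0.0000
  age 3: 0.48 × 2.6 = 1.2480
  age 4: 0.32 × 3.3 = 1.0560
  age 5: 0.15 × 2.9 = 0.4350
  age 6: 0.08 × 3.2 = 0.2560
  age 7: 0.05 × 3.5 = 0.1750
R₀ = 0.0000 + 1.2480 + 1.0560 + 0.4350 + 0.2560 + 0.1750 = 3.1700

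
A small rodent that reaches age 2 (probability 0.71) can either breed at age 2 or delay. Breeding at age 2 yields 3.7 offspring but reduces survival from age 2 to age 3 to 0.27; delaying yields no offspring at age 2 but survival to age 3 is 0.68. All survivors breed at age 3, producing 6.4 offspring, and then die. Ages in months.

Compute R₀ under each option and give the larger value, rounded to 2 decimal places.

3.85

breed at age 2: R₀ = 0.71 × (3.7 + 0.27 × 6.4) = 0.71 × 5.4280 = 3.8539
delay to age 3: R₀ = 0.71 × (0.68 × 6.4) = 0.71 × 4.3520 = 3.0899
Higher: breed at age 2 (3.8539).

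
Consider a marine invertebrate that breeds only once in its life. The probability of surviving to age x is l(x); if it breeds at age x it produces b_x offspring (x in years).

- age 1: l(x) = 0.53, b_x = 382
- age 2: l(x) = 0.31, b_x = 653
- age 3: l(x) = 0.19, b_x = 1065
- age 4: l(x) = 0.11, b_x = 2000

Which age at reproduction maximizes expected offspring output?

Expected offspring if breeding at age x = l(x) × b_x:
  age 1: 0.53 × 382 = 202.460
  age 2: 0.31 × 653 = 202.430
  age 3: 0.19 × 1065 = 202.350
  age 4: 0.11 × 2000 = 220.000
Maximum at age 4 (220.000).

4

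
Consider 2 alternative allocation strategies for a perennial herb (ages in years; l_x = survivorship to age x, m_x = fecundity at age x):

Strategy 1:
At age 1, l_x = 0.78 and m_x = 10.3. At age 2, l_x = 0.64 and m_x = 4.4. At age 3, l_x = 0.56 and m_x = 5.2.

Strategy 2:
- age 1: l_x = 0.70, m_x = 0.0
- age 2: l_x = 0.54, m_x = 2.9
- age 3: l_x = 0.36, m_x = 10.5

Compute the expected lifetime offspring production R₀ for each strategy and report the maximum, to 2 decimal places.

13.76

Strategy 1: R₀ = 0.78×10.3 + 0.64×4.4 + 0.56×5.2 = 13.7620
Strategy 2: R₀ = 0.70×0.0 + 0.54×2.9 + 0.36×10.5 = 5.3460
Highest R₀: strategy 1 with 13.7620.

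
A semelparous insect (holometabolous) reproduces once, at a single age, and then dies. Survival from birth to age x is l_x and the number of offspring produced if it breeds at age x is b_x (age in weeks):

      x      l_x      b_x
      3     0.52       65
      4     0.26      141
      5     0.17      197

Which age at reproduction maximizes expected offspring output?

4

Expected offspring if breeding at age x = l_x × b_x:
  age 3: 0.52 × 65 = 33.800
  age 4: 0.26 × 141 = 36.660
  age 5: 0.17 × 197 = 33.490
Maximum at age 4 (36.660).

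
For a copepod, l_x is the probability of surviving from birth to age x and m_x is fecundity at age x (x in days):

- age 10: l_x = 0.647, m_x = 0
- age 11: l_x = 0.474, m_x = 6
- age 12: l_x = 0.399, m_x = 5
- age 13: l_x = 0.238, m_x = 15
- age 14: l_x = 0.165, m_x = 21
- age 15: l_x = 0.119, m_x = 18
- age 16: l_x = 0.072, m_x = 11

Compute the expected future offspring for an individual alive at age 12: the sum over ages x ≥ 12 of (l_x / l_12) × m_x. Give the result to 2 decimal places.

l_12 = 0.399. Conditional survival from age 12 to x is l_x / l_12.
  x=12: (0.399/0.399) × 5 = 5.0000
  x=13: (0.238/0.399) × 15 = 8.9474
  x=14: (0.165/0.399) × 21 = 8.6842
  x=15: (0.119/0.399) × 18 = 5.3684
  x=16: (0.072/0.399) × 11 = 1.9850
Sum = 5.0000 + 8.9474 + 8.6842 + 5.3684 + 1.9850 = 29.9850

29.98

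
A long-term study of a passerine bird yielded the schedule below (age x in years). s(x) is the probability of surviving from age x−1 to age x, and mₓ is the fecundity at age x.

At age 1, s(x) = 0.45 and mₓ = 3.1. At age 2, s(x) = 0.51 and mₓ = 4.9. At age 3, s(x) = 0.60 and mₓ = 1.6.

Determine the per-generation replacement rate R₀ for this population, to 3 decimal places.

Survivorship from birth: l_x = s_1·s_2·…·s_x.
  l_1 = 0.45000
  l_2 = 0.22950
  l_3 = 0.13770
R₀ = Σ l_x mₓ:
  age 1: 0.45000 × 3.1 = 1.3950
  age 2: 0.22950 × 4.9 = 1.1246
  age 3: 0.13770 × 1.6 = 0.2203
R₀ = 1.3950 + 1.1246 + 0.2203 = 2.7399

2.740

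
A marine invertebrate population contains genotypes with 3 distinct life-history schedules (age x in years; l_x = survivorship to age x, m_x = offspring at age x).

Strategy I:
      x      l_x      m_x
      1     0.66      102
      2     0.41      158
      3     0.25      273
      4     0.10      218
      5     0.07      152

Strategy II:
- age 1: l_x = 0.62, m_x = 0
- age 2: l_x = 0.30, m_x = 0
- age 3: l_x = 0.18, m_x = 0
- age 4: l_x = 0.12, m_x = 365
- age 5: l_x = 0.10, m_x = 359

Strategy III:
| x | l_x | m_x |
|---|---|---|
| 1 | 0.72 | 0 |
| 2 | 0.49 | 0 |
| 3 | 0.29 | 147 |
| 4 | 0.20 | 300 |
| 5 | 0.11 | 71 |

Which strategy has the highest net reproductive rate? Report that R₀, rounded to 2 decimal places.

232.79

Strategy I: R₀ = 0.66×102 + 0.41×158 + 0.25×273 + 0.10×218 + 0.07×152 = 232.7900
Strategy II: R₀ = 0.62×0 + 0.30×0 + 0.18×0 + 0.12×365 + 0.10×359 = 79.7000
Strategy III: R₀ = 0.72×0 + 0.49×0 + 0.29×147 + 0.20×300 + 0.11×71 = 110.4400
Highest R₀: strategy I with 232.7900.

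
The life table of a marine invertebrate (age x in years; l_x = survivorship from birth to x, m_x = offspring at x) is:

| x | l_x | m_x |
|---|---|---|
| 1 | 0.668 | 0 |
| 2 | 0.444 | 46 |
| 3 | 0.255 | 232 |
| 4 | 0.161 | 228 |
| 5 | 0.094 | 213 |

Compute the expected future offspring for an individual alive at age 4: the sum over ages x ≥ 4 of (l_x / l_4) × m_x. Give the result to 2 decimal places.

l_4 = 0.161. Conditional survival from age 4 to x is l_x / l_4.
  x=4: (0.161/0.161) × 228 = 228.0000
  x=5: (0.094/0.161) × 213 = 124.3602
Sum = 228.0000 + 124.3602 = 352.3602

352.36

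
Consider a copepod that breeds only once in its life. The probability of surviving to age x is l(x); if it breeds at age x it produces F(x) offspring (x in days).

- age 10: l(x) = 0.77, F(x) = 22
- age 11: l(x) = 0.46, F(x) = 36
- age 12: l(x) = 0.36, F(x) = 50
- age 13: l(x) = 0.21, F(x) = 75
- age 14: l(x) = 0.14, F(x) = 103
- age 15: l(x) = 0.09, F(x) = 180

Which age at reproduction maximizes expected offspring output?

Expected offspring if breeding at age x = l(x) × F(x):
  age 10: 0.77 × 22 = 16.940
  age 11: 0.46 × 36 = 16.560
  age 12: 0.36 × 50 = 18.000
  age 13: 0.21 × 75 = 15.750
  age 14: 0.14 × 103 = 14.420
  age 15: 0.09 × 180 = 16.200
Maximum at age 12 (18.000).

12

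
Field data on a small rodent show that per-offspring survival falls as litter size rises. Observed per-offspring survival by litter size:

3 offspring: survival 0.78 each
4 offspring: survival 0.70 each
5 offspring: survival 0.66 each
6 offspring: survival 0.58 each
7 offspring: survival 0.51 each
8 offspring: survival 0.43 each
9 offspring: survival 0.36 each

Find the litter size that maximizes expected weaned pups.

7

Expected weaned pups = c × s(c):
  c=3: 3 × 0.78 = 2.340
  c=4: 4 × 0.70 = 2.800
  c=5: 5 × 0.66 = 3.300
  c=6: 6 × 0.58 = 3.480
  c=7: 7 × 0.51 = 3.570
  c=8: 8 × 0.43 = 3.440
  c=9: 9 × 0.36 = 3.240
Maximum at c = 7 (3.570 weaned pups).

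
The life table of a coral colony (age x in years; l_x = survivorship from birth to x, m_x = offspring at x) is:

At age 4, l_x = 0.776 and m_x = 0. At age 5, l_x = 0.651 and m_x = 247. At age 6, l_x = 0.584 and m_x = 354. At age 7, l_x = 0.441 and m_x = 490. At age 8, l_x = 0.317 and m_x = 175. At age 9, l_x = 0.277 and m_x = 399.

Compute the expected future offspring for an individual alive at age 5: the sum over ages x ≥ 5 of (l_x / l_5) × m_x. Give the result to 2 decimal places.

l_5 = 0.651. Conditional survival from age 5 to x is l_x / l_5.
  x=5: (0.651/0.651) × 247 = 247.0000
  x=6: (0.584/0.651) × 354 = 317.5668
  x=7: (0.441/0.651) × 490 = 331.9355
  x=8: (0.317/0.651) × 175 = 85.2151
  x=9: (0.277/0.651) × 399 = 169.7742
Sum = 247.0000 + 317.5668 + 331.9355 + 85.2151 + 169.7742 = 1151.4916

1151.49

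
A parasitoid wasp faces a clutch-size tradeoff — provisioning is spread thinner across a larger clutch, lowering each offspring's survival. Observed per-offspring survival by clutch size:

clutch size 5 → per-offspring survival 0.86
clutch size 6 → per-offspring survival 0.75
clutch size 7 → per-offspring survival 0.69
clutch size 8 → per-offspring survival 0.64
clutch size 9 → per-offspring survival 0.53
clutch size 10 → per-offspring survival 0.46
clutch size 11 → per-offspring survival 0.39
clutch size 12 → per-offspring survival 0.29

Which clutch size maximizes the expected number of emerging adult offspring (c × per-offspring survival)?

Expected emerging adult offspring = c × s(c):
  c=5: 5 × 0.86 = 4.300
  c=6: 6 × 0.75 = 4.500
  c=7: 7 × 0.69 = 4.830
  c=8: 8 × 0.64 = 5.120
  c=9: 9 × 0.53 = 4.770
  c=10: 10 × 0.46 = 4.600
  c=11: 11 × 0.39 = 4.290
  c=12: 12 × 0.29 = 3.480
Maximum at c = 8 (5.120 emerging adult offspring).

8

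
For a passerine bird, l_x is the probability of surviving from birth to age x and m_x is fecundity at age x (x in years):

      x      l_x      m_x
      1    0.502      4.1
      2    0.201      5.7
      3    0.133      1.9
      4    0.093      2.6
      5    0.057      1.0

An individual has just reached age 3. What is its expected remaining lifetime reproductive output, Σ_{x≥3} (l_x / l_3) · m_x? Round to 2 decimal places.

l_3 = 0.133. Conditional survival from age 3 to x is l_x / l_3.
  x=3: (0.133/0.133) × 1.9 = 1.9000
  x=4: (0.093/0.133) × 2.6 = 1.8180
  x=5: (0.057/0.133) × 1.0 = 0.4286
Sum = 1.9000 + 1.8180 + 0.4286 = 4.1466

4.15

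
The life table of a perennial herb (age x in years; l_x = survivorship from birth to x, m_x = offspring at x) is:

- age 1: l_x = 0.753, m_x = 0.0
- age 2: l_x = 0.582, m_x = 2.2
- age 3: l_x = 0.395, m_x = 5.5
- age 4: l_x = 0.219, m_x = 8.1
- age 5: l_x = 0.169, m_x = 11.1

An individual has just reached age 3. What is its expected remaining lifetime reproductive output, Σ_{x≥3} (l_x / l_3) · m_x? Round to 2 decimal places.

l_3 = 0.395. Conditional survival from age 3 to x is l_x / l_3.
  x=3: (0.395/0.395) × 5.5 = 5.5000
  x=4: (0.219/0.395) × 8.1 = 4.4909
  x=5: (0.169/0.395) × 11.1 = 4.7491
Sum = 5.5000 + 4.4909 + 4.7491 = 14.7400

14.74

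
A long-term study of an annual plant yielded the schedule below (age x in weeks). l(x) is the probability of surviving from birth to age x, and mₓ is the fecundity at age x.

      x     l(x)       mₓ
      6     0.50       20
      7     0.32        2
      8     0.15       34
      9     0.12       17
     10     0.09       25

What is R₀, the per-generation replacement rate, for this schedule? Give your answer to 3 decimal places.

R₀ = Σ l(x) mₓ:
  age 6: 0.50 × 20 = 10.0000
  age 7: 0.32 × 2 = 0.6400
  age 8: 0.15 × 34 = 5.1000
  age 9: 0.12 × 17 = 2.0400
  age 10: 0.09 × 25 = 2.2500
R₀ = 10.0000 + 0.6400 + 5.1000 + 2.0400 + 2.2500 = 20.0300

20.030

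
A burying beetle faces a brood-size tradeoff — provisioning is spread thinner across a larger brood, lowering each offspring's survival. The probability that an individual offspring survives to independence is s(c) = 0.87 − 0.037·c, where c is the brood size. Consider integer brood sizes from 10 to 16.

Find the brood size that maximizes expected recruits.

12

Expected recruits = c × s(c):
  c=10: 10 × 0.500 = 5.000
  c=11: 11 × 0.463 = 5.093
  c=12: 12 × 0.426 = 5.112
  c=13: 13 × 0.389 = 5.057
  c=14: 14 × 0.352 = 4.928
  c=15: 15 × 0.315 = 4.725
  c=16: 16 × 0.278 = 4.448
Maximum at c = 12 (5.112 recruits).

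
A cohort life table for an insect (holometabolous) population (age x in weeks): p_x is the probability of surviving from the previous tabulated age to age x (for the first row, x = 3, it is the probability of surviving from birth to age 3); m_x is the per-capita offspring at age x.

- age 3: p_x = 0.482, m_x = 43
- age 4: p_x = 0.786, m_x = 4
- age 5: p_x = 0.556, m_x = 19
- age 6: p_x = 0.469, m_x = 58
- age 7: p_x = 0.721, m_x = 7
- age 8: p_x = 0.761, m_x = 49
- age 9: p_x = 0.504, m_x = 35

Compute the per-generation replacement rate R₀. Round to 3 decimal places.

36.084

Survivorship from birth: l_x = p_3·p_4·…·p_x.
  l_3 = 0.48200
  l_4 = 0.37885
  l_5 = 0.21064
  l_6 = 0.09879
  l_7 = 0.07123
  l_8 = 0.05420
  l_9 = 0.02732
R₀ = Σ l_x m_x:
  age 3: 0.48200 × 43 = 20.7260
  age 4: 0.37885 × 4 = 1.5154
  age 5: 0.21064 × 19 = 4.0022
  age 6: 0.09879 × 58 = 5.7298
  age 7: 0.07123 × 7 = 0.4986
  age 8: 0.05420 × 49 = 2.6558
  age 9: 0.02732 × 35 = 0.9562
R₀ = 20.7260 + 1.5154 + 4.0022 + 5.7298 + 0.4986 + 2.6558 + 0.9562 = 36.0840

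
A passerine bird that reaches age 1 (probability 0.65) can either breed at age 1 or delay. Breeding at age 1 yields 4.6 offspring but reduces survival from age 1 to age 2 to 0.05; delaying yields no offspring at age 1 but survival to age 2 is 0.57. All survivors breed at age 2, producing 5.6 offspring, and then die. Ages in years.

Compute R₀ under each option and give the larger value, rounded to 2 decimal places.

3.17

breed at age 1: R₀ = 0.65 × (4.6 + 0.05 × 5.6) = 0.65 × 4.8800 = 3.1720
delay to age 2: R₀ = 0.65 × (0.57 × 5.6) = 0.65 × 3.1920 = 2.0748
Higher: breed at age 1 (3.1720).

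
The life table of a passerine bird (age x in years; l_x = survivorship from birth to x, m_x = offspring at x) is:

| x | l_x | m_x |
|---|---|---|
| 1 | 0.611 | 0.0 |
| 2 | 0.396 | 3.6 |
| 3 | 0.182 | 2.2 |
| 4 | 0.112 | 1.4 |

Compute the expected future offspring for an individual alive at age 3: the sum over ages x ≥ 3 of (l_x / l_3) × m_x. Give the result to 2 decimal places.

3.06

l_3 = 0.182. Conditional survival from age 3 to x is l_x / l_3.
  x=3: (0.182/0.182) × 2.2 = 2.2000
  x=4: (0.112/0.182) × 1.4 = 0.8615
Sum = 2.2000 + 0.8615 = 3.0615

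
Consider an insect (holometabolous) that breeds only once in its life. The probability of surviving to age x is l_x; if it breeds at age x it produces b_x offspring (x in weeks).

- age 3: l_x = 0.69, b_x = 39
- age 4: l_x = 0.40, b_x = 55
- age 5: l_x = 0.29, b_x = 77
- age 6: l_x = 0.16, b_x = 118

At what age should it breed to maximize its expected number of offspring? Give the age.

3

Expected offspring if breeding at age x = l_x × b_x:
  age 3: 0.69 × 39 = 26.910
  age 4: 0.40 × 55 = 22.000
  age 5: 0.29 × 77 = 22.330
  age 6: 0.16 × 118 = 18.880
Maximum at age 3 (26.910).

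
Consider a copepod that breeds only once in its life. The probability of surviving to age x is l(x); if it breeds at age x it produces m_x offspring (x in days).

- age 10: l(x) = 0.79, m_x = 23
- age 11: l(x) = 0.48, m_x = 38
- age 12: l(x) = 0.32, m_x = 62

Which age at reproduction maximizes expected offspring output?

12

Expected offspring if breeding at age x = l(x) × m_x:
  age 10: 0.79 × 23 = 18.170
  age 11: 0.48 × 38 = 18.240
  age 12: 0.32 × 62 = 19.840
Maximum at age 12 (19.840).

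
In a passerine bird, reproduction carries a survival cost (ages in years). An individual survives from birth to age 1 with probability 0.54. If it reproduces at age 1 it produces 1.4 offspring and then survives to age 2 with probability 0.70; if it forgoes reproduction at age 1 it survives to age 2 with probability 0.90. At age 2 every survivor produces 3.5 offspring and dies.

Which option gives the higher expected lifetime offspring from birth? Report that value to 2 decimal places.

2.08

breed at age 1: R₀ = 0.54 × (1.4 + 0.70 × 3.5) = 0.54 × 3.8500 = 2.0790
delay to age 2: R₀ = 0.54 × (0.90 × 3.5) = 0.54 × 3.1500 = 1.7010
Higher: breed at age 1 (2.0790).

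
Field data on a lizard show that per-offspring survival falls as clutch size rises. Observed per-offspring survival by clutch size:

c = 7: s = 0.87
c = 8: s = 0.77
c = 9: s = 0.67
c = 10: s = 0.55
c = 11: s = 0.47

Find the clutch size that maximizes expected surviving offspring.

Expected surviving offspring = c × s(c):
  c=7: 7 × 0.87 = 6.090
  c=8: 8 × 0.77 = 6.160
  c=9: 9 × 0.67 = 6.030
  c=10: 10 × 0.55 = 5.500
  c=11: 11 × 0.47 = 5.170
Maximum at c = 8 (6.160 surviving offspring).

8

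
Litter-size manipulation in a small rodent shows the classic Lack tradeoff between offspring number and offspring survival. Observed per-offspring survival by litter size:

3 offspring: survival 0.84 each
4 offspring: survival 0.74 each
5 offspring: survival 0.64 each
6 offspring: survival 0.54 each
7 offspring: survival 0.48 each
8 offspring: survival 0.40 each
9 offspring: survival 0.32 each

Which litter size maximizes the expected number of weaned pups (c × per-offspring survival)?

7

Expected weaned pups = c × s(c):
  c=3: 3 × 0.84 = 2.520
  c=4: 4 × 0.74 = 2.960
  c=5: 5 × 0.64 = 3.200
  c=6: 6 × 0.54 = 3.240
  c=7: 7 × 0.48 = 3.360
  c=8: 8 × 0.40 = 3.200
  c=9: 9 × 0.32 = 2.880
Maximum at c = 7 (3.360 weaned pups).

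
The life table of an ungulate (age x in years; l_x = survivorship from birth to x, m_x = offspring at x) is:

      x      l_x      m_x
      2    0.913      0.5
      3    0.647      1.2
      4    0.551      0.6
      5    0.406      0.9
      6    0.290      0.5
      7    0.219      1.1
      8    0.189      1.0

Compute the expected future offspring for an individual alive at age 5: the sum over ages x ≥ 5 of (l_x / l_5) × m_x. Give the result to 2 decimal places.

l_5 = 0.406. Conditional survival from age 5 to x is l_x / l_5.
  x=5: (0.406/0.406) × 0.9 = 0.9000
  x=6: (0.290/0.406) × 0.5 = 0.3571
  x=7: (0.219/0.406) × 1.1 = 0.5933
  x=8: (0.189/0.406) × 1.0 = 0.4655
Sum = 0.9000 + 0.3571 + 0.5933 + 0.4655 = 2.3160

2.32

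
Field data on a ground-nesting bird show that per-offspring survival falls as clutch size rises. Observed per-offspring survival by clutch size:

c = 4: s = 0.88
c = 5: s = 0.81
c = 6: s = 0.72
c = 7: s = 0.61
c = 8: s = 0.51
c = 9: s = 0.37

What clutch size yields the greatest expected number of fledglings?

6

Expected fledglings = c × s(c):
  c=4: 4 × 0.88 = 3.520
  c=5: 5 × 0.81 = 4.050
  c=6: 6 × 0.72 = 4.320
  c=7: 7 × 0.61 = 4.270
  c=8: 8 × 0.51 = 4.080
  c=9: 9 × 0.37 = 3.330
Maximum at c = 6 (4.320 fledglings).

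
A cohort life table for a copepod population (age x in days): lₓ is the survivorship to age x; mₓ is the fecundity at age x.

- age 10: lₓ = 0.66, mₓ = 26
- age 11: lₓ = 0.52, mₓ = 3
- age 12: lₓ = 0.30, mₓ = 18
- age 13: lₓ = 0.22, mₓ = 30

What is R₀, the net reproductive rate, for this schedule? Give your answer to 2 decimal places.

30.72

R₀ = Σ lₓ mₓ:
  age 10: 0.66 × 26 = 17.1600
  age 11: 0.52 × 3 = 1.5600
  age 12: 0.30 × 18 = 5.4000
  age 13: 0.22 × 30 = 6.6000
R₀ = 17.1600 + 1.5600 + 5.4000 + 6.6000 = 30.7200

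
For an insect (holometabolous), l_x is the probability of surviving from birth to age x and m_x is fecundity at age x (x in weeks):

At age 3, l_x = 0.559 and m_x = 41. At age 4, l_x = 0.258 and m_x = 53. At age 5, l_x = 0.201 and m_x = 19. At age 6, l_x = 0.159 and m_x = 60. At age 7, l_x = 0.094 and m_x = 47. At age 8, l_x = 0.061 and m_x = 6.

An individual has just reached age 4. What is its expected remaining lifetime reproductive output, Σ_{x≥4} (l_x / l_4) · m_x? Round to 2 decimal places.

l_4 = 0.258. Conditional survival from age 4 to x is l_x / l_4.
  x=4: (0.258/0.258) × 53 = 53.0000
  x=5: (0.201/0.258) × 19 = 14.8023
  x=6: (0.159/0.258) × 60 = 36.9767
  x=7: (0.094/0.258) × 47 = 17.1240
  x=8: (0.061/0.258) × 6 = 1.4186
Sum = 53.0000 + 14.8023 + 36.9767 + 17.1240 + 1.4186 = 123.3217

123.32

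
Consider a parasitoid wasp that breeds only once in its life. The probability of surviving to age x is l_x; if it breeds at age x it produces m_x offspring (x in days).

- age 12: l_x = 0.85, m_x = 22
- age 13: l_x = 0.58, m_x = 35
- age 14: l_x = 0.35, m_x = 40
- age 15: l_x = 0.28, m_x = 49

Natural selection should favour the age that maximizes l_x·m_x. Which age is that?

13

Expected offspring if breeding at age x = l_x × m_x:
  age 12: 0.85 × 22 = 18.700
  age 13: 0.58 × 35 = 20.300
  age 14: 0.35 × 40 = 14.000
  age 15: 0.28 × 49 = 13.720
Maximum at age 13 (20.300).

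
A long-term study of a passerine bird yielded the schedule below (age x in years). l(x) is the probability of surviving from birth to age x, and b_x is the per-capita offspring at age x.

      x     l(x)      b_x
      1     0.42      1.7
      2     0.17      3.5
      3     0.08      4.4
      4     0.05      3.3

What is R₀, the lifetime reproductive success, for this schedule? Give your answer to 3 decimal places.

R₀ = Σ l(x) b_x:
  age 1: 0.42 × 1.7 = 0.7140
  age 2: 0.17 × 3.5 = 0.5950
  age 3: 0.08 × 4.4 = 0.3520
  age 4: 0.05 × 3.3 = 0.1650
R₀ = 0.7140 + 0.5950 + 0.3520 + 0.1650 = 1.8260

1.826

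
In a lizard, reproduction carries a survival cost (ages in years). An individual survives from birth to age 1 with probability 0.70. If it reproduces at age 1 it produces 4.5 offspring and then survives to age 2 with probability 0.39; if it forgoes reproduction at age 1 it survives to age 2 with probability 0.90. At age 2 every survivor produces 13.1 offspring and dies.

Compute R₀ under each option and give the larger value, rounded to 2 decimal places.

8.25

breed at age 1: R₀ = 0.70 × (4.5 + 0.39 × 13.1) = 0.70 × 9.6090 = 6.7263
delay to age 2: R₀ = 0.70 × (0.90 × 13.1) = 0.70 × 11.7900 = 8.2530
Higher: delay to age 2 (8.2530).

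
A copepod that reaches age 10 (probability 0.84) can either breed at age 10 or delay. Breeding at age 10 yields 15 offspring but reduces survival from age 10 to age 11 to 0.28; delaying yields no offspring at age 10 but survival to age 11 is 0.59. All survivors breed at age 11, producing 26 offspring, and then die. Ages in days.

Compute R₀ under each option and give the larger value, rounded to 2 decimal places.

breed at age 10: R₀ = 0.84 × (15 + 0.28 × 26) = 0.84 × 22.2800 = 18.7152
delay to age 11: R₀ = 0.84 × (0.59 × 26) = 0.84 × 15.3400 = 12.8856
Higher: breed at age 10 (18.7152).

18.72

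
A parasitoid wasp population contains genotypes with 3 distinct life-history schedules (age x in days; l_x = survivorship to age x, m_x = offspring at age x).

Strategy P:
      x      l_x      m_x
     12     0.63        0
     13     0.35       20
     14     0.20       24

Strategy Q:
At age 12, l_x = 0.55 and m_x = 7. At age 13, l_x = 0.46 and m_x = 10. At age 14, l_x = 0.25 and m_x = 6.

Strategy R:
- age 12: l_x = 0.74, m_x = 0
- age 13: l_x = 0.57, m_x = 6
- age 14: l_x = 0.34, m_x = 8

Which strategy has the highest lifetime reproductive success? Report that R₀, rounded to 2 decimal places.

11.80

Strategy P: R₀ = 0.63×0 + 0.35×20 + 0.20×24 = 11.8000
Strategy Q: R₀ = 0.55×7 + 0.46×10 + 0.25×6 = 9.9500
Strategy R: R₀ = 0.74×0 + 0.57×6 + 0.34×8 = 6.1400
Highest R₀: strategy P with 11.8000.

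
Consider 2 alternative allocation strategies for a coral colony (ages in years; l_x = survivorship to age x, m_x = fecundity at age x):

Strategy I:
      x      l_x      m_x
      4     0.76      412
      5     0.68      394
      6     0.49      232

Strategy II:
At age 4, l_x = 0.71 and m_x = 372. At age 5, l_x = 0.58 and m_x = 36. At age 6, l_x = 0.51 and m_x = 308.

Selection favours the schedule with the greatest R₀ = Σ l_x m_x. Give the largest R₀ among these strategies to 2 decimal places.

694.72

Strategy I: R₀ = 0.76×412 + 0.68×394 + 0.49×232 = 694.7200
Strategy II: R₀ = 0.71×372 + 0.58×36 + 0.51×308 = 442.0800
Highest R₀: strategy I with 694.7200.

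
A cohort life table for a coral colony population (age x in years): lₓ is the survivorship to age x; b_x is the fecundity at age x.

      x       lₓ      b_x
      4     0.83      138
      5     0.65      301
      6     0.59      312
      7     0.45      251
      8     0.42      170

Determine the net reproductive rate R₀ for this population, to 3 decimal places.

R₀ = Σ lₓ b_x:
  age 4: 0.83 × 138 = 114.5400
  age 5: 0.65 × 301 = 195.6500
  age 6: 0.59 × 312 = 184.0800
  age 7: 0.45 × 251 = 112.9500
  age 8: 0.42 × 170 = 71.4000
R₀ = 114.5400 + 195.6500 + 184.0800 + 112.9500 + 71.4000 = 678.6200

678.620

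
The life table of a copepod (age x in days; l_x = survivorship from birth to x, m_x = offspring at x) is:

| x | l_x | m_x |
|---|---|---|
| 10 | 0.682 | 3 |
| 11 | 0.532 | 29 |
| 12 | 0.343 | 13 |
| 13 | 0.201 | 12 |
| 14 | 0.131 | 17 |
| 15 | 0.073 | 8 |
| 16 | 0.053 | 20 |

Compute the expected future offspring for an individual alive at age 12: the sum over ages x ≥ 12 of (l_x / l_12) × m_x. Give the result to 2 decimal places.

31.32

l_12 = 0.343. Conditional survival from age 12 to x is l_x / l_12.
  x=12: (0.343/0.343) × 13 = 13.0000
  x=13: (0.201/0.343) × 12 = 7.0321
  x=14: (0.131/0.343) × 17 = 6.4927
  x=15: (0.073/0.343) × 8 = 1.7026
  x=16: (0.053/0.343) × 20 = 3.0904
Sum = 13.0000 + 7.0321 + 6.4927 + 1.7026 + 3.0904 = 31.3178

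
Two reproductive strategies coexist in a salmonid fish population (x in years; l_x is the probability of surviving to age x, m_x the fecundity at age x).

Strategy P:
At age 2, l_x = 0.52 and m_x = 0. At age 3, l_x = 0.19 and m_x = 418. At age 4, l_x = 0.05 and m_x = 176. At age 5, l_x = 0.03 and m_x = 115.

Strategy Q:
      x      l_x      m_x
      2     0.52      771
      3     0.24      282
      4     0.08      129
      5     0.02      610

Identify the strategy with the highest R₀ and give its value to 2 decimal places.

491.12

Strategy P: R₀ = 0.52×0 + 0.19×418 + 0.05×176 + 0.03×115 = 91.6700
Strategy Q: R₀ = 0.52×771 + 0.24×282 + 0.08×129 + 0.02×610 = 491.1200
Highest R₀: strategy Q with 491.1200.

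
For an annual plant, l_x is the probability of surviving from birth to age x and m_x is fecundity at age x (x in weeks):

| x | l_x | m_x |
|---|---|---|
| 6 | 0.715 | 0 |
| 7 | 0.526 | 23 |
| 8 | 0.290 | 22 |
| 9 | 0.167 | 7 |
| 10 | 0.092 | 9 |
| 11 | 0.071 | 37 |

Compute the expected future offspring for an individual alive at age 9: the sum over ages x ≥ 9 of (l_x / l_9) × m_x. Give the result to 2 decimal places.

l_9 = 0.167. Conditional survival from age 9 to x is l_x / l_9.
  x=9: (0.167/0.167) × 7 = 7.0000
  x=10: (0.092/0.167) × 9 = 4.9581
  x=11: (0.071/0.167) × 37 = 15.7305
Sum = 7.0000 + 4.9581 + 15.7305 = 27.6886

27.69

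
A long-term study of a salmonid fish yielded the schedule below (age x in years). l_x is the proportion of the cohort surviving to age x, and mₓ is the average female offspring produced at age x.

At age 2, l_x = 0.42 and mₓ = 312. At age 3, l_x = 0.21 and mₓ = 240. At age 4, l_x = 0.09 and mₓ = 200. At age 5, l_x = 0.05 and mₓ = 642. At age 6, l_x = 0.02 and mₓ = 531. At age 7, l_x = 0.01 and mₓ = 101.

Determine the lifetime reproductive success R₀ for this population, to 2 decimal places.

243.17

R₀ = Σ l_x mₓ:
  age 2: 0.42 × 312 = 131.0400
  age 3: 0.21 × 240 = 50.4000
  age 4: 0.09 × 200 = 18.0000
  age 5: 0.05 × 642 = 32.1000
  age 6: 0.02 × 531 = 10.6200
  age 7: 0.01 × 101 = 1.0100
R₀ = 131.0400 + 50.4000 + 18.0000 + 32.1000 + 10.6200 + 1.0100 = 243.1700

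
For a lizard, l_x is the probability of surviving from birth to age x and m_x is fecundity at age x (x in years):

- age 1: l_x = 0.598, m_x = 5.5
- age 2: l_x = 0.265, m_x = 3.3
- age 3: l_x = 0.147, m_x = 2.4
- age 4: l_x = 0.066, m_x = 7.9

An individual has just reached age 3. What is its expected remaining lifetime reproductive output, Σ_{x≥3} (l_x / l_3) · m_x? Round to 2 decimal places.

l_3 = 0.147. Conditional survival from age 3 to x is l_x / l_3.
  x=3: (0.147/0.147) × 2.4 = 2.4000
  x=4: (0.066/0.147) × 7.9 = 3.5469
Sum = 2.4000 + 3.5469 = 5.9469

5.95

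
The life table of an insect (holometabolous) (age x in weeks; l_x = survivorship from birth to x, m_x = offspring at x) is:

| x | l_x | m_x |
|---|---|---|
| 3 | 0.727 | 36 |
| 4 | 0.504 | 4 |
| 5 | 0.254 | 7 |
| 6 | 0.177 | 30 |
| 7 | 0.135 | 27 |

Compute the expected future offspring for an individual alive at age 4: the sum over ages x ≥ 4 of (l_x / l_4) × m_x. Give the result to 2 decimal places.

25.30

l_4 = 0.504. Conditional survival from age 4 to x is l_x / l_4.
  x=4: (0.504/0.504) × 4 = 4.0000
  x=5: (0.254/0.504) × 7 = 3.5278
  x=6: (0.177/0.504) × 30 = 10.5357
  x=7: (0.135/0.504) × 27 = 7.2321
Sum = 4.0000 + 3.5278 + 10.5357 + 7.2321 = 25.2956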